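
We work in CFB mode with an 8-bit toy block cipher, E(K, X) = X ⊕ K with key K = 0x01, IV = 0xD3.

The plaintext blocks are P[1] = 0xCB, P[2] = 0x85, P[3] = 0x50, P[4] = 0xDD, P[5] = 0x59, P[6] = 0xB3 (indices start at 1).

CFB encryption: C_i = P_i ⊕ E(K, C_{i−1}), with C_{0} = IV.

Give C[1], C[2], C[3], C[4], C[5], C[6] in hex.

C[1]: E(K, 0xD3) = 0xD2; 0xCB ⊕ 0xD2 = 0x19.
C[2]: E(K, 0x19) = 0x18; 0x85 ⊕ 0x18 = 0x9D.
C[3]: E(K, 0x9D) = 0x9C; 0x50 ⊕ 0x9C = 0xCC.
C[4]: E(K, 0xCC) = 0xCD; 0xDD ⊕ 0xCD = 0x10.
C[5]: E(K, 0x10) = 0x11; 0x59 ⊕ 0x11 = 0x48.
C[6]: E(K, 0x48) = 0x49; 0xB3 ⊕ 0x49 = 0xFA.

C[1] = 0x19, C[2] = 0x9D, C[3] = 0xCC, C[4] = 0x10, C[5] = 0x48, C[6] = 0xFA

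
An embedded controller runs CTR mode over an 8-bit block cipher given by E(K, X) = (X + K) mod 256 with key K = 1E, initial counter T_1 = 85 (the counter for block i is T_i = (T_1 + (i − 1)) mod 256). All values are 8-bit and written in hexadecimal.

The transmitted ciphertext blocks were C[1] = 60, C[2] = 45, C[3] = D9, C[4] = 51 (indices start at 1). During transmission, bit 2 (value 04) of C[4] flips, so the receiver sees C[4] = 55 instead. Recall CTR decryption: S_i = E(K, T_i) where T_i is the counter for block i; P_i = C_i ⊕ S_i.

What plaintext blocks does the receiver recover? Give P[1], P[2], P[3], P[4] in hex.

Only C[4] changed, to 55. In CTR, a change in C_i flips the same bit in P_i only; the keystream is unaffected. Decrypting the received ciphertext:
P[1]: T = 85, S = E(K, T) = A3; 60 ⊕ A3 = C3.
P[2]: T = 86, S = E(K, T) = A4; 45 ⊕ A4 = E1.
P[3]: T = 87, S = E(K, T) = A5; D9 ⊕ A5 = 7C.
P[4]: T = 88, S = E(K, T) = A6; 55 ⊕ A6 = F3.
Blocks that differ from the original plaintext: P[4].

P[1] = C3, P[2] = E1, P[3] = 7C, P[4] = F3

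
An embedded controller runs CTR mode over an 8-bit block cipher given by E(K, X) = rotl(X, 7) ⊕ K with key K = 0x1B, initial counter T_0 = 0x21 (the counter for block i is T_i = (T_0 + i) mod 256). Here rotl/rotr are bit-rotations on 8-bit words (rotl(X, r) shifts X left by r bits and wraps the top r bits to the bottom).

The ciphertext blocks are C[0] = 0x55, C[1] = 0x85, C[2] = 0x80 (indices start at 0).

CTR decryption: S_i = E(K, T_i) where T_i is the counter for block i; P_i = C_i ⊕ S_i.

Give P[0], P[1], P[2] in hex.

P[0]: T = 0x21, S = E(K, T) = 0x8B; 0x55 ⊕ 0x8B = 0xDE.
P[1]: T = 0x22, S = E(K, T) = 0x0A; 0x85 ⊕ 0x0A = 0x8F.
P[2]: T = 0x23, S = E(K, T) = 0x8A; 0x80 ⊕ 0x8A = 0x0A.

P[0] = 0xDE, P[1] = 0x8F, P[2] = 0x0A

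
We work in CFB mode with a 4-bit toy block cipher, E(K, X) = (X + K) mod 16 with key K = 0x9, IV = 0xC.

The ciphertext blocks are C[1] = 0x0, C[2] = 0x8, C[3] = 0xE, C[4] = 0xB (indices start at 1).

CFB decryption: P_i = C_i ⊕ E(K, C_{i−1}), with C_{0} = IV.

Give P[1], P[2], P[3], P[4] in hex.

P[1]: E(K, 0xC) = 0x5; 0x0 ⊕ 0x5 = 0x5.
P[2]: E(K, 0x0) = 0x9; 0x8 ⊕ 0x9 = 0x1.
P[3]: E(K, 0x8) = 0x1; 0xE ⊕ 0x1 = 0xF.
P[4]: E(K, 0xE) = 0x7; 0xB ⊕ 0x7 = 0xC.

P[1] = 0x5, P[2] = 0x1, P[3] = 0xF, P[4] = 0xC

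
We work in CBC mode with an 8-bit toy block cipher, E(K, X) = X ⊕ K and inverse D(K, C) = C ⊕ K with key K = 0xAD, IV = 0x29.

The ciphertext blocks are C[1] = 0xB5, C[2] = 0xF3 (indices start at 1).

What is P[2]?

CBC decryption: P_i = D(K, C_i) ⊕ C_{i−1}, with C_{0} = IV.
P[2]: D(K, 0xF3) = 0x5E; 0x5E ⊕ 0xB5 = 0xEB.

P[2] = 0xEB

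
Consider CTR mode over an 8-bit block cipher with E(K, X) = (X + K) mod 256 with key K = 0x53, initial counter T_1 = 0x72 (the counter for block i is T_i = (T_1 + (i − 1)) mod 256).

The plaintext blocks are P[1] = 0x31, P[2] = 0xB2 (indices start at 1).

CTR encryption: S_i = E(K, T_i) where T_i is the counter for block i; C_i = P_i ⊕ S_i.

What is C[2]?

C[2] = 0x74

C[1]: T = 0x72, S = E(K, T) = 0xC5; 0x31 ⊕ 0xC5 = 0xF4.
C[2]: T = 0x73, S = E(K, T) = 0xC6; 0xB2 ⊕ 0xC6 = 0x74.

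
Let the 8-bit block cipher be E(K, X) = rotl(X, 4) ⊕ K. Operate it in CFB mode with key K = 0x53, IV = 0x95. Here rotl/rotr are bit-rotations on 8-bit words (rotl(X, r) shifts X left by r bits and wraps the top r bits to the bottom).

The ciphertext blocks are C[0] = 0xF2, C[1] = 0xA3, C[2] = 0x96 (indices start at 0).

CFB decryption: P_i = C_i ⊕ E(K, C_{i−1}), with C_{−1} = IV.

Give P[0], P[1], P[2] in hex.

P[0] = 0xF8, P[1] = 0xDF, P[2] = 0xFF

P[0]: E(K, 0x95) = 0x0A; 0xF2 ⊕ 0x0A = 0xF8.
P[1]: E(K, 0xF2) = 0x7C; 0xA3 ⊕ 0x7C = 0xDF.
P[2]: E(K, 0xA3) = 0x69; 0x96 ⊕ 0x69 = 0xFF.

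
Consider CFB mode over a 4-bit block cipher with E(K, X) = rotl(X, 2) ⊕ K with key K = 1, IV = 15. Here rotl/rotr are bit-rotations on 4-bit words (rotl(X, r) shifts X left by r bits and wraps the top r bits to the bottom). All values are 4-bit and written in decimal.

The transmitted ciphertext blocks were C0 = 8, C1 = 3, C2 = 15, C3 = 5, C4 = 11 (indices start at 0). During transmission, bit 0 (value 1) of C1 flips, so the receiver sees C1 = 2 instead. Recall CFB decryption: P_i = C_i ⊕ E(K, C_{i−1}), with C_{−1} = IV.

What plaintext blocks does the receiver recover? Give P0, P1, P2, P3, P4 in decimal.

Only C1 changed, to 2. In CFB, a change in C_i flips the same bit in P_i and garbles P_{i+1}. Decrypting the received ciphertext:
P0: E(K, 15) = 14; 8 ⊕ 14 = 6.
P1: E(K, 8) = 3; 2 ⊕ 3 = 1.
P2: E(K, 2) = 9; 15 ⊕ 9 = 6.
P3: E(K, 15) = 14; 5 ⊕ 14 = 11.
P4: E(K, 5) = 4; 11 ⊕ 4 = 15.
Blocks that differ from the original plaintext: P1, P2.

P0 = 6, P1 = 1, P2 = 6, P3 = 11, P4 = 15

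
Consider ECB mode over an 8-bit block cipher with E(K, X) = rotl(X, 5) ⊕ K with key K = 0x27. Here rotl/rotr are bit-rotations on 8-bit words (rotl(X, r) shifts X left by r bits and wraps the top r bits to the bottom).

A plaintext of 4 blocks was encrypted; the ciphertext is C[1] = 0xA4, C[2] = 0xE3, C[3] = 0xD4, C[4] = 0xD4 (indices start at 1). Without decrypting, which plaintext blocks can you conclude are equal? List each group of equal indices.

P[3] = P[4]

ECB encrypts each block independently with the same key, so equal ciphertext blocks imply equal plaintext blocks.
C[3] = C[4] = 0xD4, so P[3] = P[4].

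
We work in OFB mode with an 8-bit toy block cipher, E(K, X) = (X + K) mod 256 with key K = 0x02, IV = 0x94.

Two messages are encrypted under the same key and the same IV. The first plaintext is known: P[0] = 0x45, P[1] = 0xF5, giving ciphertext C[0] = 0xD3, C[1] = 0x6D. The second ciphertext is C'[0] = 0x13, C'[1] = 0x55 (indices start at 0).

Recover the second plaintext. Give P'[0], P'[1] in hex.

P'[0] = 0x85, P'[1] = 0xCD

In OFB with a reused IV, both messages share the same keystream S_i, so C_i ⊕ C'_i = P_i ⊕ P'_i and thus P'_i = P_i ⊕ C_i ⊕ C'_i.
P'[0]: 0x45 ⊕ 0xD3 ⊕ 0x13 = 0x85.
P'[1]: 0xF5 ⊕ 0x6D ⊕ 0x55 = 0xCD.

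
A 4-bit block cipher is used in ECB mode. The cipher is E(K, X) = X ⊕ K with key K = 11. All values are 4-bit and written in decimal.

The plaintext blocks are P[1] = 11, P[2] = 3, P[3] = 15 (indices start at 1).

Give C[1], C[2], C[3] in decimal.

ECB encryption: C_i = E(K, P_i).
C[1]: E(K, 11) = 0.
C[2]: E(K, 3) = 8.
C[3]: E(K, 15) = 4.

C[1] = 0, C[2] = 8, C[3] = 4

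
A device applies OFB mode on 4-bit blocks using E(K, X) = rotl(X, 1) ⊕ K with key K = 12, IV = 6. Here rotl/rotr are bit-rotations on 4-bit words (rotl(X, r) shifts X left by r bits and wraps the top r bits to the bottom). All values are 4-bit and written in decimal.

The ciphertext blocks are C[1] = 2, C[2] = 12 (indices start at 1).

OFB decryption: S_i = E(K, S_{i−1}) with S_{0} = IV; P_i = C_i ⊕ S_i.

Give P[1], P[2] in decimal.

P[1]: S = E(K, 6) = 0; 2 ⊕ 0 = 2.
P[2]: S = E(K, 0) = 12; 12 ⊕ 12 = 0.

P[1] = 2, P[2] = 0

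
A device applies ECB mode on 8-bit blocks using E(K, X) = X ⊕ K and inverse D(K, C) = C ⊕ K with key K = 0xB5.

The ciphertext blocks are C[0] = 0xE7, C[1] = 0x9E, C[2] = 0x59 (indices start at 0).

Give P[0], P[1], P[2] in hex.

P[0] = 0x52, P[1] = 0x2B, P[2] = 0xEC

ECB decryption: P_i = D(K, C_i).
P[0]: D(K, 0xE7) = 0x52.
P[1]: D(K, 0x9E) = 0x2B.
P[2]: D(K, 0x59) = 0xEC.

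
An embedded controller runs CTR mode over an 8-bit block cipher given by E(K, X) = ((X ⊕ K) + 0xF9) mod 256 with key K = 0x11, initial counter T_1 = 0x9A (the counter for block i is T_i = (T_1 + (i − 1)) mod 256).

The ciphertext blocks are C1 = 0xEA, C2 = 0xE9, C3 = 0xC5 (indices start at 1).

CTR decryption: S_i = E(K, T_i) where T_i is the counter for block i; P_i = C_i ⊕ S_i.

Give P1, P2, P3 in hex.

P1: T = 0x9A, S = E(K, T) = 0x84; 0xEA ⊕ 0x84 = 0x6E.
P2: T = 0x9B, S = E(K, T) = 0x83; 0xE9 ⊕ 0x83 = 0x6A.
P3: T = 0x9C, S = E(K, T) = 0x86; 0xC5 ⊕ 0x86 = 0x43.

P1 = 0x6E, P2 = 0x6A, P3 = 0x43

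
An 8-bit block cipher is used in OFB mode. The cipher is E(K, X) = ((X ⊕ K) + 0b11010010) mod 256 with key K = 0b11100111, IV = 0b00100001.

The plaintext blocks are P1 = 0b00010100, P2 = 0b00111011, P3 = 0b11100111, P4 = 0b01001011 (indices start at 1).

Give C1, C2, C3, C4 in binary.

C1 = 0b10001100, C2 = 0b01101010, C3 = 0b01101111, C4 = 0b00001010

OFB encryption: S_i = E(K, S_{i−1}) with S_{0} = IV; C_i = P_i ⊕ S_i.
C1: S = E(K, 0b00100001) = 0b10011000; 0b00010100 ⊕ 0b10011000 = 0b10001100.
C2: S = E(K, 0b10011000) = 0b01010001; 0b00111011 ⊕ 0b01010001 = 0b01101010.
C3: S = E(K, 0b01010001) = 0b10001000; 0b11100111 ⊕ 0b10001000 = 0b01101111.
C4: S = E(K, 0b10001000) = 0b01000001; 0b01001011 ⊕ 0b01000001 = 0b00001010.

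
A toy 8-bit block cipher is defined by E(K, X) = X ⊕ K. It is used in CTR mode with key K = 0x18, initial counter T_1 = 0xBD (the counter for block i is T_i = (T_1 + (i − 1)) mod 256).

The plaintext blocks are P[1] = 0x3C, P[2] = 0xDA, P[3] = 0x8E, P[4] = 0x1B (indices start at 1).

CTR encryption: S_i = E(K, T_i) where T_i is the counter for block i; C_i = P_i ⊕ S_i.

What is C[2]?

C[1]: T = 0xBD, S = E(K, T) = 0xA5; 0x3C ⊕ 0xA5 = 0x99.
C[2]: T = 0xBE, S = E(K, T) = 0xA6; 0xDA ⊕ 0xA6 = 0x7C.

C[2] = 0x7C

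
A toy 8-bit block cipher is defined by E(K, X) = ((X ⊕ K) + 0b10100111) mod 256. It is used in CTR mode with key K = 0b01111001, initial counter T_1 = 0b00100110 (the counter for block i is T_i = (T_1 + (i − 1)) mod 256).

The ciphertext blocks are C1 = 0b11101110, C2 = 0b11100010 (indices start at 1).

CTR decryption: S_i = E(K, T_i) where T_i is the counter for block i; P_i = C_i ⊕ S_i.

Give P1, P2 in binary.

P1 = 0b11101000, P2 = 0b11100111

P1: T = 0b00100110, S = E(K, T) = 0b00000110; 0b11101110 ⊕ 0b00000110 = 0b11101000.
P2: T = 0b00100111, S = E(K, T) = 0b00000101; 0b11100010 ⊕ 0b00000101 = 0b11100111.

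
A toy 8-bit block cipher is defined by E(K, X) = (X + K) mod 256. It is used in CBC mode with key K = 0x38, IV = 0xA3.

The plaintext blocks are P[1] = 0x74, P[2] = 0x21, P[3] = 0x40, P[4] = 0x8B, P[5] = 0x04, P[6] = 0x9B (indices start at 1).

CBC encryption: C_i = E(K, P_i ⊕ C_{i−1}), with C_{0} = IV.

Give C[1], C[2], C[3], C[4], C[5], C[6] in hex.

C[1] = 0x0F, C[2] = 0x66, C[3] = 0x5E, C[4] = 0x0D, C[5] = 0x41, C[6] = 0x12

C[1]: P[1] ⊕ 0xA3 = 0xD7; E(K, 0xD7) = 0x0F.
C[2]: P[2] ⊕ 0x0F = 0x2E; E(K, 0x2E) = 0x66.
C[3]: P[3] ⊕ 0x66 = 0x26; E(K, 0x26) = 0x5E.
C[4]: P[4] ⊕ 0x5E = 0xD5; E(K, 0xD5) = 0x0D.
C[5]: P[5] ⊕ 0x0D = 0x09; E(K, 0x09) = 0x41.
C[6]: P[6] ⊕ 0x41 = 0xDA; E(K, 0xDA) = 0x12.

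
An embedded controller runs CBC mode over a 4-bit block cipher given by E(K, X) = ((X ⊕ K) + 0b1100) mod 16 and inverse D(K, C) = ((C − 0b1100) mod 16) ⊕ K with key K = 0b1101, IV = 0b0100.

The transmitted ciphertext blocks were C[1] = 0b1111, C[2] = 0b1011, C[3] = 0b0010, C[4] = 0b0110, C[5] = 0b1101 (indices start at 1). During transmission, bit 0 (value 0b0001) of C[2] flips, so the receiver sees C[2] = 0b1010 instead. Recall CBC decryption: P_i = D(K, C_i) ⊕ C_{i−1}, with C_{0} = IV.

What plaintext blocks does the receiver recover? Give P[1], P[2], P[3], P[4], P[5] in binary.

Only C[2] changed, to 0b1010. In CBC, a change in C_i garbles P_i and flips the same bit in P_{i+1}. Decrypting the received ciphertext:
P[1]: D(K, 0b1111) = 0b1110; 0b1110 ⊕ 0b0100 = 0b1010.
P[2]: D(K, 0b1010) = 0b0011; 0b0011 ⊕ 0b1111 = 0b1100.
P[3]: D(K, 0b0010) = 0b1011; 0b1011 ⊕ 0b1010 = 0b0001.
P[4]: D(K, 0b0110) = 0b0111; 0b0111 ⊕ 0b0010 = 0b0101.
P[5]: D(K, 0b1101) = 0b1100; 0b1100 ⊕ 0b0110 = 0b1010.
Blocks that differ from the original plaintext: P[2], P[3].

P[1] = 0b1010, P[2] = 0b1100, P[3] = 0b0001, P[4] = 0b0101, P[5] = 0b1010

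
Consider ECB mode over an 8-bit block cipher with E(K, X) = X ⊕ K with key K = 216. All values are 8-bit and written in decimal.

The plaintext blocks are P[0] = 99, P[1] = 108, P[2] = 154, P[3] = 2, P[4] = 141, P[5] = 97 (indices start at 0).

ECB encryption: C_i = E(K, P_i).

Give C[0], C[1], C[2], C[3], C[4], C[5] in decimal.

C[0] = 187, C[1] = 180, C[2] = 66, C[3] = 218, C[4] = 85, C[5] = 185

C[0]: E(K, 99) = 187.
C[1]: E(K, 108) = 180.
C[2]: E(K, 154) = 66.
C[3]: E(K, 2) = 218.
C[4]: E(K, 141) = 85.
C[5]: E(K, 97) = 185.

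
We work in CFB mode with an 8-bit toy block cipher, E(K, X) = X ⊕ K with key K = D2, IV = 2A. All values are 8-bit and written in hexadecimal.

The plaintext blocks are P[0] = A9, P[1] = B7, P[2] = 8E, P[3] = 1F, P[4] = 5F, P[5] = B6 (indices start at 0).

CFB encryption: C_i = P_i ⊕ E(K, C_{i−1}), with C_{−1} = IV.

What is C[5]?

C[5] = 4C

C[0]: E(K, 2A) = F8; A9 ⊕ F8 = 51.
C[1]: E(K, 51) = 83; B7 ⊕ 83 = 34.
C[2]: E(K, 34) = E6; 8E ⊕ E6 = 68.
C[3]: E(K, 68) = BA; 1F ⊕ BA = A5.
C[4]: E(K, A5) = 77; 5F ⊕ 77 = 28.
C[5]: E(K, 28) = FA; B6 ⊕ FA = 4C.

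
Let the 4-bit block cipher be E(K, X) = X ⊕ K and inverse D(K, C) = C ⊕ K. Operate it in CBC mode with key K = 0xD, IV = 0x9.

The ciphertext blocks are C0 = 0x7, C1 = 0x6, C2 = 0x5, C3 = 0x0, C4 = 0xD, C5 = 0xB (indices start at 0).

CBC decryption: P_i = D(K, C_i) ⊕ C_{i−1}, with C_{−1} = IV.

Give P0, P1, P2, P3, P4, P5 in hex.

P0 = 0x3, P1 = 0xC, P2 = 0xE, P3 = 0x8, P4 = 0x0, P5 = 0xB

P0: D(K, 0x7) = 0xA; 0xA ⊕ 0x9 = 0x3.
P1: D(K, 0x6) = 0xB; 0xB ⊕ 0x7 = 0xC.
P2: D(K, 0x5) = 0x8; 0x8 ⊕ 0x6 = 0xE.
P3: D(K, 0x0) = 0xD; 0xD ⊕ 0x5 = 0x8.
P4: D(K, 0xD) = 0x0; 0x0 ⊕ 0x0 = 0x0.
P5: D(K, 0xB) = 0x6; 0x6 ⊕ 0xD = 0xB.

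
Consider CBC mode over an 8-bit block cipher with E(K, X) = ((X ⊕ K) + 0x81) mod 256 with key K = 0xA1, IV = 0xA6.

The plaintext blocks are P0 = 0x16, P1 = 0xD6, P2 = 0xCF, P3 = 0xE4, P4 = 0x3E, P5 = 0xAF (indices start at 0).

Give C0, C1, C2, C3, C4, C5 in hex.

CBC encryption: C_i = E(K, P_i ⊕ C_{i−1}), with C_{−1} = IV.
C0: P0 ⊕ 0xA6 = 0xB0; E(K, 0xB0) = 0x92.
C1: P1 ⊕ 0x92 = 0x44; E(K, 0x44) = 0x66.
C2: P2 ⊕ 0x66 = 0xA9; E(K, 0xA9) = 0x89.
C3: P3 ⊕ 0x89 = 0x6D; E(K, 0x6D) = 0x4D.
C4: P4 ⊕ 0x4D = 0x73; E(K, 0x73) = 0x53.
C5: P5 ⊕ 0x53 = 0xFC; E(K, 0xFC) = 0xDE.

C0 = 0x92, C1 = 0x66, C2 = 0x89, C3 = 0x4D, C4 = 0x53, C5 = 0xDE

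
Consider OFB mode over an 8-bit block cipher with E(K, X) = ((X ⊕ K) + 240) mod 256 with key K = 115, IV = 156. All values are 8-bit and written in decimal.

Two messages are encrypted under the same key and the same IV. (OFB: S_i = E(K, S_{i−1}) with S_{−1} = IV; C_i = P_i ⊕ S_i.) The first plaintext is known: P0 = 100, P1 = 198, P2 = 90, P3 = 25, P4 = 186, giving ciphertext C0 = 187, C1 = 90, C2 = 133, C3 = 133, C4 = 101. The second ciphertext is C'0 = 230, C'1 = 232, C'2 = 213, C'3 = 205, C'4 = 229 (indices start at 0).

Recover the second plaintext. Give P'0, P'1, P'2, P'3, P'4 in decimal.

In OFB with a reused IV, both messages share the same keystream S_i, so C_i ⊕ C'_i = P_i ⊕ P'_i and thus P'_i = P_i ⊕ C_i ⊕ C'_i.
P'0: 100 ⊕ 187 ⊕ 230 = 57.
P'1: 198 ⊕ 90 ⊕ 232 = 116.
P'2: 90 ⊕ 133 ⊕ 213 = 10.
P'3: 25 ⊕ 133 ⊕ 205 = 81.
P'4: 186 ⊕ 101 ⊕ 229 = 58.

P'0 = 57, P'1 = 116, P'2 = 10, P'3 = 81, P'4 = 58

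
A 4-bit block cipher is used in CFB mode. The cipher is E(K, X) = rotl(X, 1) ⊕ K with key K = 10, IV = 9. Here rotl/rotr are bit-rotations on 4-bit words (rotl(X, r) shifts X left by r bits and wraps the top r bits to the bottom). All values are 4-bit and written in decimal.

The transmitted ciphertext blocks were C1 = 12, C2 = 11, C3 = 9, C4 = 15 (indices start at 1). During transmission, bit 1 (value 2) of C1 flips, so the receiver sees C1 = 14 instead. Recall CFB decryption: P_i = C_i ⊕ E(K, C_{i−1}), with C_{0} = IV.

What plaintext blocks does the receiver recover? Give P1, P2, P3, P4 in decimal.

Only C1 changed, to 14. In CFB, a change in C_i flips the same bit in P_i and garbles P_{i+1}. Decrypting the received ciphertext:
P1: E(K, 9) = 9; 14 ⊕ 9 = 7.
P2: E(K, 14) = 7; 11 ⊕ 7 = 12.
P3: E(K, 11) = 13; 9 ⊕ 13 = 4.
P4: E(K, 9) = 9; 15 ⊕ 9 = 6.
Blocks that differ from the original plaintext: P1, P2.

P1 = 7, P2 = 12, P3 = 4, P4 = 6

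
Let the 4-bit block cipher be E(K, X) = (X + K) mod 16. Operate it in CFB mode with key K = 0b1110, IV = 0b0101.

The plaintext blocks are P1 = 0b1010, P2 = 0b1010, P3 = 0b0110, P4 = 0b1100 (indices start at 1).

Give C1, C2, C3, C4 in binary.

C1 = 0b1001, C2 = 0b1101, C3 = 0b1101, C4 = 0b0111

CFB encryption: C_i = P_i ⊕ E(K, C_{i−1}), with C_{0} = IV.
C1: E(K, 0b0101) = 0b0011; 0b1010 ⊕ 0b0011 = 0b1001.
C2: E(K, 0b1001) = 0b0111; 0b1010 ⊕ 0b0111 = 0b1101.
C3: E(K, 0b1101) = 0b1011; 0b0110 ⊕ 0b1011 = 0b1101.
C4: E(K, 0b1101) = 0b1011; 0b1100 ⊕ 0b1011 = 0b0111.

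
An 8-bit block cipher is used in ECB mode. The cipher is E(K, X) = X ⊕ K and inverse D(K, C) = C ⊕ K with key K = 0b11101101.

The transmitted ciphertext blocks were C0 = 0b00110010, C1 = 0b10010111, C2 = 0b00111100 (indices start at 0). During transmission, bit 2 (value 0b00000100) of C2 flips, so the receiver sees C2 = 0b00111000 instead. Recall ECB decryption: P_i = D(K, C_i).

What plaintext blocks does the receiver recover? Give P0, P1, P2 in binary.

Only C2 changed, to 0b00111000. In ECB, a change in C_i affects only P_i. Decrypting the received ciphertext:
P0: D(K, 0b00110010) = 0b11011111.
P1: D(K, 0b10010111) = 0b01111010.
P2: D(K, 0b00111000) = 0b11010101.
Blocks that differ from the original plaintext: P2.

P0 = 0b11011111, P1 = 0b01111010, P2 = 0b11010101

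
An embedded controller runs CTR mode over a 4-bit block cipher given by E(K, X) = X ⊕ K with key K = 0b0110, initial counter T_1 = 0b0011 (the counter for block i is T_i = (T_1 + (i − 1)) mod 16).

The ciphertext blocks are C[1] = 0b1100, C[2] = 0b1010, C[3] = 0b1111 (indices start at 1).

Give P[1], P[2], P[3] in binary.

P[1] = 0b1001, P[2] = 0b1000, P[3] = 0b1100

CTR decryption: S_i = E(K, T_i) where T_i is the counter for block i; P_i = C_i ⊕ S_i.
P[1]: T = 0b0011, S = E(K, T) = 0b0101; 0b1100 ⊕ 0b0101 = 0b1001.
P[2]: T = 0b0100, S = E(K, T) = 0b0010; 0b1010 ⊕ 0b0010 = 0b1000.
P[3]: T = 0b0101, S = E(K, T) = 0b0011; 0b1111 ⊕ 0b0011 = 0b1100.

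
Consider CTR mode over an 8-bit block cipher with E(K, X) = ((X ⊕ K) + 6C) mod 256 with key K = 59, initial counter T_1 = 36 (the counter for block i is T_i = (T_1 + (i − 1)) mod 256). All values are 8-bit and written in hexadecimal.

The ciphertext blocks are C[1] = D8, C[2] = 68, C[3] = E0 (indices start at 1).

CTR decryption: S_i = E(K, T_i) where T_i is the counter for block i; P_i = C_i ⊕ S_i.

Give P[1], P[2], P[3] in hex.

P[1] = 03, P[2] = B2, P[3] = 2D

P[1]: T = 36, S = E(K, T) = DB; D8 ⊕ DB = 03.
P[2]: T = 37, S = E(K, T) = DA; 68 ⊕ DA = B2.
P[3]: T = 38, S = E(K, T) = CD; E0 ⊕ CD = 2D.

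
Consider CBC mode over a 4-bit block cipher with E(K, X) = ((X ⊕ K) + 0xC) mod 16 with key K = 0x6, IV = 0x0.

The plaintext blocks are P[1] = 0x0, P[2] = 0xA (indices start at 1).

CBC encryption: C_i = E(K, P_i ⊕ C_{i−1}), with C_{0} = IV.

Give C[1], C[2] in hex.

C[1]: P[1] ⊕ 0x0 = 0x0; E(K, 0x0) = 0x2.
C[2]: P[2] ⊕ 0x2 = 0x8; E(K, 0x8) = 0xA.

C[1] = 0x2, C[2] = 0xA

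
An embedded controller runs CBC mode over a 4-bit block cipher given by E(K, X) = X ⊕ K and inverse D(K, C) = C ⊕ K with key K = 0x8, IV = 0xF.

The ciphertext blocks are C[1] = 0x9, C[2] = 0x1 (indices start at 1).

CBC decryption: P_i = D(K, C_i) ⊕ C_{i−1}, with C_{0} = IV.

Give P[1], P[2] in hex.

P[1] = 0xE, P[2] = 0x0

P[1]: D(K, 0x9) = 0x1; 0x1 ⊕ 0xF = 0xE.
P[2]: D(K, 0x1) = 0x9; 0x9 ⊕ 0x9 = 0x0.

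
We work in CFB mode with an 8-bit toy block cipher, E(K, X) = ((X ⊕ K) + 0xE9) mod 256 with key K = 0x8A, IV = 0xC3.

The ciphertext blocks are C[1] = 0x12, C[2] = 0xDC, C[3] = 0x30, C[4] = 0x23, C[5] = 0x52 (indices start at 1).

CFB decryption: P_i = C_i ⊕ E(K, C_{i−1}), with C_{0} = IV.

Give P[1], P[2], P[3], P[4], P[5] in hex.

P[1]: E(K, 0xC3) = 0x32; 0x12 ⊕ 0x32 = 0x20.
P[2]: E(K, 0x12) = 0x81; 0xDC ⊕ 0x81 = 0x5D.
P[3]: E(K, 0xDC) = 0x3F; 0x30 ⊕ 0x3F = 0x0F.
P[4]: E(K, 0x30) = 0xA3; 0x23 ⊕ 0xA3 = 0x80.
P[5]: E(K, 0x23) = 0x92; 0x52 ⊕ 0x92 = 0xC0.

P[1] = 0x20, P[2] = 0x5D, P[3] = 0x0F, P[4] = 0x80, P[5] = 0xC0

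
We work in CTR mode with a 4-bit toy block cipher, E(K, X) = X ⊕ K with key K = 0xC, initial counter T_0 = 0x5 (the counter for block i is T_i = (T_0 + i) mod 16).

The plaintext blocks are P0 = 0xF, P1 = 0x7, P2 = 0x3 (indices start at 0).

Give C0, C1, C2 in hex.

CTR encryption: S_i = E(K, T_i) where T_i is the counter for block i; C_i = P_i ⊕ S_i.
C0: T = 0x5, S = E(K, T) = 0x9; 0xF ⊕ 0x9 = 0x6.
C1: T = 0x6, S = E(K, T) = 0xA; 0x7 ⊕ 0xA = 0xD.
C2: T = 0x7, S = E(K, T) = 0xB; 0x3 ⊕ 0xB = 0x8.

C0 = 0x6, C1 = 0xD, C2 = 0x8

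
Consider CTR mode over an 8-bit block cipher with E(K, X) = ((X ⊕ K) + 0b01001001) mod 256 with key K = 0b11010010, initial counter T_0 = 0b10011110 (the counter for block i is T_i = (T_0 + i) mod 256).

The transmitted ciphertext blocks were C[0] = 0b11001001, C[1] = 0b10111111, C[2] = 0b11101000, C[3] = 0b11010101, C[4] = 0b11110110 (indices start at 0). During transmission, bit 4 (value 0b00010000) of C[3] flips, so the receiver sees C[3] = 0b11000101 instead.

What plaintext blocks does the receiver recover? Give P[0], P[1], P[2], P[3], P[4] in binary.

P[0] = 0b01011100, P[1] = 0b00101001, P[2] = 0b01010011, P[3] = 0b01111001, P[4] = 0b01001111

CTR decryption: S_i = E(K, T_i) where T_i is the counter for block i; P_i = C_i ⊕ S_i.
Only C[3] changed, to 0b11000101. In CTR, a change in C_i flips the same bit in P_i only; the keystream is unaffected. Decrypting the received ciphertext:
P[0]: T = 0b10011110, S = E(K, T) = 0b10010101; 0b11001001 ⊕ 0b10010101 = 0b01011100.
P[1]: T = 0b10011111, S = E(K, T) = 0b10010110; 0b10111111 ⊕ 0b10010110 = 0b00101001.
P[2]: T = 0b10100000, S = E(K, T) = 0b10111011; 0b11101000 ⊕ 0b10111011 = 0b01010011.
P[3]: T = 0b10100001, S = E(K, T) = 0b10111100; 0b11000101 ⊕ 0b10111100 = 0b01111001.
P[4]: T = 0b10100010, S = E(K, T) = 0b10111001; 0b11110110 ⊕ 0b10111001 = 0b01001111.
Blocks that differ from the original plaintext: P[3].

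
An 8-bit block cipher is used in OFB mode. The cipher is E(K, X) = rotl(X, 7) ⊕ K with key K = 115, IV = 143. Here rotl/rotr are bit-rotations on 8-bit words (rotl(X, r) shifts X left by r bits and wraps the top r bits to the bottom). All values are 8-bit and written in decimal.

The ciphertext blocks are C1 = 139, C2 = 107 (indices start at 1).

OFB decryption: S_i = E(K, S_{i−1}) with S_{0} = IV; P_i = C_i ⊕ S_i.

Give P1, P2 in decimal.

P1 = 63, P2 = 66

P1: S = E(K, 143) = 180; 139 ⊕ 180 = 63.
P2: S = E(K, 180) = 41; 107 ⊕ 41 = 66.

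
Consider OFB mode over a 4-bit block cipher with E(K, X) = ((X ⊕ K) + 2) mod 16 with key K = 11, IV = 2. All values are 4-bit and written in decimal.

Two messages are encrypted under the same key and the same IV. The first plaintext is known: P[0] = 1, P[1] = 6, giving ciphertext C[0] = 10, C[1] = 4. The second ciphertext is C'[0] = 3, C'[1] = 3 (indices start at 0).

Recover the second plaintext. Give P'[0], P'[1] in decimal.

P'[0] = 8, P'[1] = 1

In OFB with a reused IV, both messages share the same keystream S_i, so C_i ⊕ C'_i = P_i ⊕ P'_i and thus P'_i = P_i ⊕ C_i ⊕ C'_i.
P'[0]: 1 ⊕ 10 ⊕ 3 = 8.
P'[1]: 6 ⊕ 4 ⊕ 3 = 1.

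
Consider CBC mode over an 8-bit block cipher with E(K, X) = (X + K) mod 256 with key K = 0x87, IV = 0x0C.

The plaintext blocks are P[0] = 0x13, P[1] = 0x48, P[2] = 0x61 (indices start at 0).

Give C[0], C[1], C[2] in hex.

C[0] = 0xA6, C[1] = 0x75, C[2] = 0x9B

CBC encryption: C_i = E(K, P_i ⊕ C_{i−1}), with C_{−1} = IV.
C[0]: P[0] ⊕ 0x0C = 0x1F; E(K, 0x1F) = 0xA6.
C[1]: P[1] ⊕ 0xA6 = 0xEE; E(K, 0xEE) = 0x75.
C[2]: P[2] ⊕ 0x75 = 0x14; E(K, 0x14) = 0x9B.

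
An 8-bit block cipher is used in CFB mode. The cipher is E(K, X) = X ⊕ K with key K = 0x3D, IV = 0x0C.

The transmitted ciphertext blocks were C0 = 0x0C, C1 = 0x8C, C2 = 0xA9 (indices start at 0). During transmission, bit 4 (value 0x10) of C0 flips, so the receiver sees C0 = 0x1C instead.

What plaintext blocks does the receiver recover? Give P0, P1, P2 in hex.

P0 = 0x2D, P1 = 0xAD, P2 = 0x18

CFB decryption: P_i = C_i ⊕ E(K, C_{i−1}), with C_{−1} = IV.
Only C0 changed, to 0x1C. In CFB, a change in C_i flips the same bit in P_i and garbles P_{i+1}. Decrypting the received ciphertext:
P0: E(K, 0x0C) = 0x31; 0x1C ⊕ 0x31 = 0x2D.
P1: E(K, 0x1C) = 0x21; 0x8C ⊕ 0x21 = 0xAD.
P2: E(K, 0x8C) = 0xB1; 0xA9 ⊕ 0xB1 = 0x18.
Blocks that differ from the original plaintext: P0, P1.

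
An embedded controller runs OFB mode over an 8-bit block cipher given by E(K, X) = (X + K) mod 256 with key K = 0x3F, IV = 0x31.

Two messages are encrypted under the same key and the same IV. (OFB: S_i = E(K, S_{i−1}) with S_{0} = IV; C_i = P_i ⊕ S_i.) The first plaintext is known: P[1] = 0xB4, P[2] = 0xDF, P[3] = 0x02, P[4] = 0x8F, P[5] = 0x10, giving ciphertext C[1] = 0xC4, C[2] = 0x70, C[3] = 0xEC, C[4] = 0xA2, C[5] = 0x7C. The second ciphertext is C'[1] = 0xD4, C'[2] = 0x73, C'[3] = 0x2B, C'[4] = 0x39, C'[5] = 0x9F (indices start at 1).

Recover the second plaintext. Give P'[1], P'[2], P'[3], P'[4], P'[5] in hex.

In OFB with a reused IV, both messages share the same keystream S_i, so C_i ⊕ C'_i = P_i ⊕ P'_i and thus P'_i = P_i ⊕ C_i ⊕ C'_i.
P'[1]: 0xB4 ⊕ 0xC4 ⊕ 0xD4 = 0xA4.
P'[2]: 0xDF ⊕ 0x70 ⊕ 0x73 = 0xDC.
P'[3]: 0x02 ⊕ 0xEC ⊕ 0x2B = 0xC5.
P'[4]: 0x8F ⊕ 0xA2 ⊕ 0x39 = 0x14.
P'[5]: 0x10 ⊕ 0x7C ⊕ 0x9F = 0xF3.

P'[1] = 0xA4, P'[2] = 0xDC, P'[3] = 0xC5, P'[4] = 0x14, P'[5] = 0xF3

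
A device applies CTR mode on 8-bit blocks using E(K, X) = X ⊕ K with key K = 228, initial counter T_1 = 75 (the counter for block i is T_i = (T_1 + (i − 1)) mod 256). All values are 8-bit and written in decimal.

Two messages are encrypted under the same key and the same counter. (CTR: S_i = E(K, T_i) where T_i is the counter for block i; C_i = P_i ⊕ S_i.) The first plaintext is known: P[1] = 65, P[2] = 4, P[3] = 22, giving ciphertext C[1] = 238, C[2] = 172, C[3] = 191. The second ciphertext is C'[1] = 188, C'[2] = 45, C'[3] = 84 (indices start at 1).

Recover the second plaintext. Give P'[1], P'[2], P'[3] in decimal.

P'[1] = 19, P'[2] = 133, P'[3] = 253

In CTR with a reused counter, both messages share the same keystream S_i, so C_i ⊕ C'_i = P_i ⊕ P'_i and thus P'_i = P_i ⊕ C_i ⊕ C'_i.
P'[1]: 65 ⊕ 238 ⊕ 188 = 19.
P'[2]: 4 ⊕ 172 ⊕ 45 = 133.
P'[3]: 22 ⊕ 191 ⊕ 84 = 253.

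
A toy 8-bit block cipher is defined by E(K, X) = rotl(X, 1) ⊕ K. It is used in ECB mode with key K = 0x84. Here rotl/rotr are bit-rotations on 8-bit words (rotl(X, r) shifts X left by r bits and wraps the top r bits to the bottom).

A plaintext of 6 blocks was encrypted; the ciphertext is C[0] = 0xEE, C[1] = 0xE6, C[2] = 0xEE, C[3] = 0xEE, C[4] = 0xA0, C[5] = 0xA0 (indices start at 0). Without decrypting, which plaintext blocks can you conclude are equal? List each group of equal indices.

ECB encrypts each block independently with the same key, so equal ciphertext blocks imply equal plaintext blocks.
C[0] = C[2] = C[3] = 0xEE, so P[0] = P[2] = P[3].
C[4] = C[5] = 0xA0, so P[4] = P[5].

P[0] = P[2] = P[3]; P[4] = P[5]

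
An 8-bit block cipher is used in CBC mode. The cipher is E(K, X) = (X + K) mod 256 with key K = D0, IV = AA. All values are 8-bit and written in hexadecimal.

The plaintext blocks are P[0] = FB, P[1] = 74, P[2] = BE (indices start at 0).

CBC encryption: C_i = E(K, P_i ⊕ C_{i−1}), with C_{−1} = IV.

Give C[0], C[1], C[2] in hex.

C[0] = 21, C[1] = 25, C[2] = 6B

C[0]: P[0] ⊕ AA = 51; E(K, 51) = 21.
C[1]: P[1] ⊕ 21 = 55; E(K, 55) = 25.
C[2]: P[2] ⊕ 25 = 9B; E(K, 9B) = 6B.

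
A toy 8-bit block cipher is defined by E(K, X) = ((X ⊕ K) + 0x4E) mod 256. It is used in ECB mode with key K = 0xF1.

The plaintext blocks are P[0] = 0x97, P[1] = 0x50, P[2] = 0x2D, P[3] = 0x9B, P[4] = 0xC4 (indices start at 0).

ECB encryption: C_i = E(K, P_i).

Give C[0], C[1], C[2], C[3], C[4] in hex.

C[0] = 0xB4, C[1] = 0xEF, C[2] = 0x2A, C[3] = 0xB8, C[4] = 0x83

C[0]: E(K, 0x97) = 0xB4.
C[1]: E(K, 0x50) = 0xEF.
C[2]: E(K, 0x2D) = 0x2A.
C[3]: E(K, 0x9B) = 0xB8.
C[4]: E(K, 0xC4) = 0x83.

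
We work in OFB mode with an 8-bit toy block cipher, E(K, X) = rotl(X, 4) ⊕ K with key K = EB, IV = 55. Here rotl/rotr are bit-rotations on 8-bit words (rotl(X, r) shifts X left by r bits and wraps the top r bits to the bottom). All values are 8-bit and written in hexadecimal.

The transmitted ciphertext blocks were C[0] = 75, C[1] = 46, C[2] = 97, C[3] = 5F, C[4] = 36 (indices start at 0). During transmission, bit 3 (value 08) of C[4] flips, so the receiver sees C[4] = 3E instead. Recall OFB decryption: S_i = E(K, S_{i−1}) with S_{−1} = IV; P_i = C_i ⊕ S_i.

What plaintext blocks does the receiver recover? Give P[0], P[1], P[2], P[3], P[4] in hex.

P[0] = CB, P[1] = 46, P[2] = 7C, P[3] = 0A, P[4] = 80

Only C[4] changed, to 3E. In OFB, a change in C_i flips the same bit in P_i only; the keystream is unaffected. Decrypting the received ciphertext:
P[0]: S = E(K, 55) = BE; 75 ⊕ BE = CB.
P[1]: S = E(K, BE) = 00; 46 ⊕ 00 = 46.
P[2]: S = E(K, 00) = EB; 97 ⊕ EB = 7C.
P[3]: S = E(K, EB) = 55; 5F ⊕ 55 = 0A.
P[4]: S = E(K, 55) = BE; 3E ⊕ BE = 80.
Blocks that differ from the original plaintext: P[4].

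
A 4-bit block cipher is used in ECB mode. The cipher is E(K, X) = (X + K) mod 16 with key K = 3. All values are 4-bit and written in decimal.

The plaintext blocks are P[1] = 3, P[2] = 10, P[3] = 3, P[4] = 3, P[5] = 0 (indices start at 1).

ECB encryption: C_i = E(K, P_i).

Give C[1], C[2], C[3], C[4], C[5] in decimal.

C[1] = 6, C[2] = 13, C[3] = 6, C[4] = 6, C[5] = 3

C[1]: E(K, 3) = 6.
C[2]: E(K, 10) = 13.
C[3]: E(K, 3) = 6.
C[4]: E(K, 3) = 6.
C[5]: E(K, 0) = 3.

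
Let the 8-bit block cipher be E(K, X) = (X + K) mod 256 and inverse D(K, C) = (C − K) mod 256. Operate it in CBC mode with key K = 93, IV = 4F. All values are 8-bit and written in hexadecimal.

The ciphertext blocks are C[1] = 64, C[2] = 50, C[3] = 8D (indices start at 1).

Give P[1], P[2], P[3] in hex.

CBC decryption: P_i = D(K, C_i) ⊕ C_{i−1}, with C_{0} = IV.
P[1]: D(K, 64) = D1; D1 ⊕ 4F = 9E.
P[2]: D(K, 50) = BD; BD ⊕ 64 = D9.
P[3]: D(K, 8D) = FA; FA ⊕ 50 = AA.

P[1] = 9E, P[2] = D9, P[3] = AA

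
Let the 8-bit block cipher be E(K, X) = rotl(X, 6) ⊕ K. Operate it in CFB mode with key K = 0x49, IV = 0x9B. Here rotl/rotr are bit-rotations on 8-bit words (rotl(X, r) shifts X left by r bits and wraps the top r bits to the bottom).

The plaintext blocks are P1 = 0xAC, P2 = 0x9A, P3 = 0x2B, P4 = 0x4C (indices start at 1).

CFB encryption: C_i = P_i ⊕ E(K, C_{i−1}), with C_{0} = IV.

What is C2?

C1: E(K, 0x9B) = 0xAF; 0xAC ⊕ 0xAF = 0x03.
C2: E(K, 0x03) = 0x89; 0x9A ⊕ 0x89 = 0x13.

C2 = 0x13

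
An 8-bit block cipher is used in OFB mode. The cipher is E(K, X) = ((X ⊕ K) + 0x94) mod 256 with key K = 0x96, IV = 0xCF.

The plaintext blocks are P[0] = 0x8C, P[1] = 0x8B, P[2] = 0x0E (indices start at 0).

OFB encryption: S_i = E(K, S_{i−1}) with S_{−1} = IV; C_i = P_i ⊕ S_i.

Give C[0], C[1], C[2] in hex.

C[0]: S = E(K, 0xCF) = 0xED; 0x8C ⊕ 0xED = 0x61.
C[1]: S = E(K, 0xED) = 0x0F; 0x8B ⊕ 0x0F = 0x84.
C[2]: S = E(K, 0x0F) = 0x2D; 0x0E ⊕ 0x2D = 0x23.

C[0] = 0x61, C[1] = 0x84, C[2] = 0x23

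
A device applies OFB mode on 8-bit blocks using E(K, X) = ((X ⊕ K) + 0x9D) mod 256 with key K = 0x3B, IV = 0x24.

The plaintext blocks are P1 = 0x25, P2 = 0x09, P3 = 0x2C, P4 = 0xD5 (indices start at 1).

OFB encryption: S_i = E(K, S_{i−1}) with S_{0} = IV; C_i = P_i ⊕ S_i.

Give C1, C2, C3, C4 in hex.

C1: S = E(K, 0x24) = 0xBC; 0x25 ⊕ 0xBC = 0x99.
C2: S = E(K, 0xBC) = 0x24; 0x09 ⊕ 0x24 = 0x2D.
C3: S = E(K, 0x24) = 0xBC; 0x2C ⊕ 0xBC = 0x90.
C4: S = E(K, 0xBC) = 0x24; 0xD5 ⊕ 0x24 = 0xF1.

C1 = 0x99, C2 = 0x2D, C3 = 0x90, C4 = 0xF1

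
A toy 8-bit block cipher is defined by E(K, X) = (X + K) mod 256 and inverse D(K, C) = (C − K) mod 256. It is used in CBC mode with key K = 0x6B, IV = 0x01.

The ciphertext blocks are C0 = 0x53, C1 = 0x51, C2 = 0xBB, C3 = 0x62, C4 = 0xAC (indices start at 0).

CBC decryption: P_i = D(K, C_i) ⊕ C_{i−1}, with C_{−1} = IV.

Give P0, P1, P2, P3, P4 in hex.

P0: D(K, 0x53) = 0xE8; 0xE8 ⊕ 0x01 = 0xE9.
P1: D(K, 0x51) = 0xE6; 0xE6 ⊕ 0x53 = 0xB5.
P2: D(K, 0xBB) = 0x50; 0x50 ⊕ 0x51 = 0x01.
P3: D(K, 0x62) = 0xF7; 0xF7 ⊕ 0xBB = 0x4C.
P4: D(K, 0xAC) = 0x41; 0x41 ⊕ 0x62 = 0x23.

P0 = 0xE9, P1 = 0xB5, P2 = 0x01, P3 = 0x4C, P4 = 0x23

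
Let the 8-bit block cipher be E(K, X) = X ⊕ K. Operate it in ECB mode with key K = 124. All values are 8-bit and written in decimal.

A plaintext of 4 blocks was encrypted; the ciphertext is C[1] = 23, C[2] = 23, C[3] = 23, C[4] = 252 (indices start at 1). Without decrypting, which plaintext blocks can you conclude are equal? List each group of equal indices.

ECB encrypts each block independently with the same key, so equal ciphertext blocks imply equal plaintext blocks.
C[1] = C[2] = C[3] = 23, so P[1] = P[2] = P[3].

P[1] = P[2] = P[3]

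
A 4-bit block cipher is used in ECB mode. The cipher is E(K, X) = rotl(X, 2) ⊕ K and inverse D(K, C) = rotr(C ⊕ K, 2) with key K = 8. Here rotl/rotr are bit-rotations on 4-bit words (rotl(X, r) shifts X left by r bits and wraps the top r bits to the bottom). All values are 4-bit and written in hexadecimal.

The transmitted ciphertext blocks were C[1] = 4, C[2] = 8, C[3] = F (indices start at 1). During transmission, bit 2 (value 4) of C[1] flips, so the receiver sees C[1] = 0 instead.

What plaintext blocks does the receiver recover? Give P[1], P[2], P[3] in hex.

P[1] = 2, P[2] = 0, P[3] = D

ECB decryption: P_i = D(K, C_i).
Only C[1] changed, to 0. In ECB, a change in C_i affects only P_i. Decrypting the received ciphertext:
P[1]: D(K, 0) = 2.
P[2]: D(K, 8) = 0.
P[3]: D(K, F) = D.
Blocks that differ from the original plaintext: P[1].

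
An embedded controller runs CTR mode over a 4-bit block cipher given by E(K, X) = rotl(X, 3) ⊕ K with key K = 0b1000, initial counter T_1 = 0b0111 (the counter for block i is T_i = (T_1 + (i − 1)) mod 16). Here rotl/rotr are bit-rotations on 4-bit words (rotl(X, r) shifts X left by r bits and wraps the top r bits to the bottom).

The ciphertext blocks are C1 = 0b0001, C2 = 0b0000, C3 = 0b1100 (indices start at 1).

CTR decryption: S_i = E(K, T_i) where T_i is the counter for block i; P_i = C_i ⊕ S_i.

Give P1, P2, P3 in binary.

P1 = 0b0010, P2 = 0b1100, P3 = 0b1000

P1: T = 0b0111, S = E(K, T) = 0b0011; 0b0001 ⊕ 0b0011 = 0b0010.
P2: T = 0b1000, S = E(K, T) = 0b1100; 0b0000 ⊕ 0b1100 = 0b1100.
P3: T = 0b1001, S = E(K, T) = 0b0100; 0b1100 ⊕ 0b0100 = 0b1000.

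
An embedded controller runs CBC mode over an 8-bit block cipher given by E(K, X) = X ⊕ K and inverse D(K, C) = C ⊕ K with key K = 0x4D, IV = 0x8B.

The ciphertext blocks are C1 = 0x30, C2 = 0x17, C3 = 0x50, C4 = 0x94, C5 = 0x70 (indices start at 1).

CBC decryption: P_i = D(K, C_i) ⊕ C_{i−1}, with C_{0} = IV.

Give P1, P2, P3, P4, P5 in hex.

P1 = 0xF6, P2 = 0x6A, P3 = 0x0A, P4 = 0x89, P5 = 0xA9

P1: D(K, 0x30) = 0x7D; 0x7D ⊕ 0x8B = 0xF6.
P2: D(K, 0x17) = 0x5A; 0x5A ⊕ 0x30 = 0x6A.
P3: D(K, 0x50) = 0x1D; 0x1D ⊕ 0x17 = 0x0A.
P4: D(K, 0x94) = 0xD9; 0xD9 ⊕ 0x50 = 0x89.
P5: D(K, 0x70) = 0x3D; 0x3D ⊕ 0x94 = 0xA9.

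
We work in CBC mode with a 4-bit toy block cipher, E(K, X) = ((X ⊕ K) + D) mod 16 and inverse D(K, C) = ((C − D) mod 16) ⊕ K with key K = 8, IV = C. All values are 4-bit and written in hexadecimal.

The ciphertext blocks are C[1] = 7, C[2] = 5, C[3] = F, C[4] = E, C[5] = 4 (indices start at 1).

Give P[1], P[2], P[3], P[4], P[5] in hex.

CBC decryption: P_i = D(K, C_i) ⊕ C_{i−1}, with C_{0} = IV.
P[1]: D(K, 7) = 2; 2 ⊕ C = E.
P[2]: D(K, 5) = 0; 0 ⊕ 7 = 7.
P[3]: D(K, F) = A; A ⊕ 5 = F.
P[4]: D(K, E) = 9; 9 ⊕ F = 6.
P[5]: D(K, 4) = F; F ⊕ E = 1.

P[1] = E, P[2] = 7, P[3] = F, P[4] = 6, P[5] = 1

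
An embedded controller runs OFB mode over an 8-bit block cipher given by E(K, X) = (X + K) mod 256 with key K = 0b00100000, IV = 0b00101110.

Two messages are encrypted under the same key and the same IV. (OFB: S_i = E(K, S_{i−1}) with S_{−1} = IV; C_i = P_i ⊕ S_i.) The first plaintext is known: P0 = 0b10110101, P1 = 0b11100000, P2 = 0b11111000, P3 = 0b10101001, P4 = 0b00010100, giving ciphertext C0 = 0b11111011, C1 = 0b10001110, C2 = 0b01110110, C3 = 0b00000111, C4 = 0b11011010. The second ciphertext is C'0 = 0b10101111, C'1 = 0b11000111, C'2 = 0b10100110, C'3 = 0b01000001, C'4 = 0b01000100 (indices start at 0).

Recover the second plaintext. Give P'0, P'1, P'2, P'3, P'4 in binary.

P'0 = 0b11100001, P'1 = 0b10101001, P'2 = 0b00101000, P'3 = 0b11101111, P'4 = 0b10001010

In OFB with a reused IV, both messages share the same keystream S_i, so C_i ⊕ C'_i = P_i ⊕ P'_i and thus P'_i = P_i ⊕ C_i ⊕ C'_i.
P'0: 0b10110101 ⊕ 0b11111011 ⊕ 0b10101111 = 0b11100001.
P'1: 0b11100000 ⊕ 0b10001110 ⊕ 0b11000111 = 0b10101001.
P'2: 0b11111000 ⊕ 0b01110110 ⊕ 0b10100110 = 0b00101000.
P'3: 0b10101001 ⊕ 0b00000111 ⊕ 0b01000001 = 0b11101111.
P'4: 0b00010100 ⊕ 0b11011010 ⊕ 0b01000100 = 0b10001010.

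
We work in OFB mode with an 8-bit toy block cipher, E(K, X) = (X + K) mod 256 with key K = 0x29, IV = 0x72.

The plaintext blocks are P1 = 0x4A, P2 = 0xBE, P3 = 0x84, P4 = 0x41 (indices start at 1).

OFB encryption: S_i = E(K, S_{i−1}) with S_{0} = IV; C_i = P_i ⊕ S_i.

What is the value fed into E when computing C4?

0xED

C1: S = E(K, 0x72) = 0x9B; 0x4A ⊕ 0x9B = 0xD1.
C2: S = E(K, 0x9B) = 0xC4; 0xBE ⊕ 0xC4 = 0x7A.
C3: S = E(K, 0xC4) = 0xED; 0x84 ⊕ 0xED = 0x69.
C4: S = E(K, 0xED) = 0x16; 0x41 ⊕ 0x16 = 0x57.
So the input to E for block 4 is 0xED.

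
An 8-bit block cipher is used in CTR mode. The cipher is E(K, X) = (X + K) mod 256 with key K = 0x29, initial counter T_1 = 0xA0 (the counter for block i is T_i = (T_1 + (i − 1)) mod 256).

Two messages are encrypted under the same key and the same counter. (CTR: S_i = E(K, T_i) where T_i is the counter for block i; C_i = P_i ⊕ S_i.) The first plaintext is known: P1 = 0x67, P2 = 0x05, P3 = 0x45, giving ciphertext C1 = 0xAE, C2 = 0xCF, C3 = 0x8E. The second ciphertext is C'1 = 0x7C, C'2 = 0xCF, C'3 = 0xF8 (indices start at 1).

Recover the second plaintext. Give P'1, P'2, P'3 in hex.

In CTR with a reused counter, both messages share the same keystream S_i, so C_i ⊕ C'_i = P_i ⊕ P'_i and thus P'_i = P_i ⊕ C_i ⊕ C'_i.
P'1: 0x67 ⊕ 0xAE ⊕ 0x7C = 0xB5.
P'2: 0x05 ⊕ 0xCF ⊕ 0xCF = 0x05.
P'3: 0x45 ⊕ 0x8E ⊕ 0xF8 = 0x33.

P'1 = 0xB5, P'2 = 0x05, P'3 = 0x33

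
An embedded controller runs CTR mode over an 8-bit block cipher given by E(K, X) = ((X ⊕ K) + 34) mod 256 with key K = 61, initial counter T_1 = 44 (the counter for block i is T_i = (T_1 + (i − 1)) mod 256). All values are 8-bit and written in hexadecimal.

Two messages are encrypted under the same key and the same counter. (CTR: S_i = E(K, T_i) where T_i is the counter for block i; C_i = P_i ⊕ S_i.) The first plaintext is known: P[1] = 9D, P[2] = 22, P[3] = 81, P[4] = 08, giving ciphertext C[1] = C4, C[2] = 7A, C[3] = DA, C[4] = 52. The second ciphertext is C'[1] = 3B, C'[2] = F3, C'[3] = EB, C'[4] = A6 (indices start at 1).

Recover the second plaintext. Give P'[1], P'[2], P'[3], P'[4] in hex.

P'[1] = 62, P'[2] = AB, P'[3] = B0, P'[4] = FC

In CTR with a reused counter, both messages share the same keystream S_i, so C_i ⊕ C'_i = P_i ⊕ P'_i and thus P'_i = P_i ⊕ C_i ⊕ C'_i.
P'[1]: 9D ⊕ C4 ⊕ 3B = 62.
P'[2]: 22 ⊕ 7A ⊕ F3 = AB.
P'[3]: 81 ⊕ DA ⊕ EB = B0.
P'[4]: 08 ⊕ 52 ⊕ A6 = FC.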